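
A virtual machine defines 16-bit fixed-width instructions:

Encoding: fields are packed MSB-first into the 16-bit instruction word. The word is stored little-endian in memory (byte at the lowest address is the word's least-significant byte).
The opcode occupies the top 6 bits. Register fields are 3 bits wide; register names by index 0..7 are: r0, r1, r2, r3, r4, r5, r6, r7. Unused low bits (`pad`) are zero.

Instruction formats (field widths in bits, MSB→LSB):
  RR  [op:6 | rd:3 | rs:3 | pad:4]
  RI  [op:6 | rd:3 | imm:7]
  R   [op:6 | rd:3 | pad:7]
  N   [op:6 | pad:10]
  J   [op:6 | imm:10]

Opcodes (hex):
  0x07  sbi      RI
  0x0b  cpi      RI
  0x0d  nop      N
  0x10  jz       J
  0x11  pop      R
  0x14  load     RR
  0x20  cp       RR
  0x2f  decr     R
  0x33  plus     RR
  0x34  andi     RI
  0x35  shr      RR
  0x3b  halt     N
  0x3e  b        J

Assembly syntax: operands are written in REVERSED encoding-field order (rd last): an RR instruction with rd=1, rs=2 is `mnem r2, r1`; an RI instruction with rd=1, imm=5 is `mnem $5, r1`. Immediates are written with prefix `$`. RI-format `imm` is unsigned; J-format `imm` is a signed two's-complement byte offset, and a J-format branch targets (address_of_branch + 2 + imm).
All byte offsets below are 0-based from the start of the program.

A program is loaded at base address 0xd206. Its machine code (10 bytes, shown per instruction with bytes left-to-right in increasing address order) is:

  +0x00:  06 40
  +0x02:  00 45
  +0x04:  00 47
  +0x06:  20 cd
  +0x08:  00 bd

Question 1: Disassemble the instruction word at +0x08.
[08] 00 bd → 0xbd00
  op=0xbd00>>10=0x2f ⇒ decr (R)
  [9:7] rd=2 = r2

decr r2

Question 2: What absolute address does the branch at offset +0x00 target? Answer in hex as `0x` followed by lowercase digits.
@+00  little-endian(06 40) = 0x4006
  opcode bits[15:10]=0x10: jz/J
  [9:0] imm=6 = $6
  target = base 0xd206 + off 0x00 + 2 + imm 6 = 0xd20e

0xd20e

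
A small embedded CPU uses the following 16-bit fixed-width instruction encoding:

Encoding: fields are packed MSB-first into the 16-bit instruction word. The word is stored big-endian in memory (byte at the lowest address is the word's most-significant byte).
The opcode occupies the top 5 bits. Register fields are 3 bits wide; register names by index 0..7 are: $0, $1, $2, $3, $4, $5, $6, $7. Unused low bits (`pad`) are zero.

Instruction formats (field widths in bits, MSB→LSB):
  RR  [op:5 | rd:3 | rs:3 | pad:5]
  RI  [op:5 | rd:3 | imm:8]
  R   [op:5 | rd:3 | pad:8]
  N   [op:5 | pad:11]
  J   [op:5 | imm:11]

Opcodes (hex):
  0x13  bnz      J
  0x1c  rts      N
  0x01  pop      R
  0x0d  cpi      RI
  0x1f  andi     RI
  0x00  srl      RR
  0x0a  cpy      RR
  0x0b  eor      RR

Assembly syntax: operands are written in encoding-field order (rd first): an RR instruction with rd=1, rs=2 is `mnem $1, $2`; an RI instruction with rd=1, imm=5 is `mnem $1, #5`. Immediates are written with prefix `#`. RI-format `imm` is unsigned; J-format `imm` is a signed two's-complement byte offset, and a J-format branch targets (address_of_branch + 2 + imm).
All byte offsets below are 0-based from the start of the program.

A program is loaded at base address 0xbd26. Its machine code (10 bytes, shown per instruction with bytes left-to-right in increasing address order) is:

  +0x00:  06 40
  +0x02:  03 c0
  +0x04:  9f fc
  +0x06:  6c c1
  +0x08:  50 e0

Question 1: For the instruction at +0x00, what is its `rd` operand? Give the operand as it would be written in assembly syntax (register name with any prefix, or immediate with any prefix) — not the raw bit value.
off 0x00: read 06 40 as big → 0x0640
  top 5b → 0x0 → srl [RR]
  rd@[10:8]=0x6 ⇒ $6
  rs@[7:5]=0x2 ⇒ $2

$6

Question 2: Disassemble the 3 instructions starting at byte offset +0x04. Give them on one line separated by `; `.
off 0x04: read 9f fc as big → 0x9ffc
  opcode bits[15:11]=0x13: bnz/J
  imm: (w>>0)&0x7ff=0x7fc (s11→-4) → #-4
off 0x06: read 6c c1 as big → 0x6cc1
  opcode bits[15:11]=0xd: cpi/RI
  rd: (w>>8)&0x7=0x4 → $4
  imm: (w>>0)&0xff=0xc1 → #193
off 0x08: read 50 e0 as big → 0x50e0
  opcode bits[15:11]=0xa: cpy/RR
  rd: (w>>8)&0x7=0x0 → $0
  rs: (w>>5)&0x7=0x7 → $7

bnz #-4; cpi $4, #193; cpy $0, $7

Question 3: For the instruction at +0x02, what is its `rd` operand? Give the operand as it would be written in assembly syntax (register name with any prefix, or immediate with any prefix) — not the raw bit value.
$3

+0x02: 03 c0 ⇒ word 0x03c0 (big)
  opcode bits[15:11]=0x0: srl/RR
  rd: (w>>8)&0x7=0x3 → $3
  rs: (w>>5)&0x7=0x6 → $6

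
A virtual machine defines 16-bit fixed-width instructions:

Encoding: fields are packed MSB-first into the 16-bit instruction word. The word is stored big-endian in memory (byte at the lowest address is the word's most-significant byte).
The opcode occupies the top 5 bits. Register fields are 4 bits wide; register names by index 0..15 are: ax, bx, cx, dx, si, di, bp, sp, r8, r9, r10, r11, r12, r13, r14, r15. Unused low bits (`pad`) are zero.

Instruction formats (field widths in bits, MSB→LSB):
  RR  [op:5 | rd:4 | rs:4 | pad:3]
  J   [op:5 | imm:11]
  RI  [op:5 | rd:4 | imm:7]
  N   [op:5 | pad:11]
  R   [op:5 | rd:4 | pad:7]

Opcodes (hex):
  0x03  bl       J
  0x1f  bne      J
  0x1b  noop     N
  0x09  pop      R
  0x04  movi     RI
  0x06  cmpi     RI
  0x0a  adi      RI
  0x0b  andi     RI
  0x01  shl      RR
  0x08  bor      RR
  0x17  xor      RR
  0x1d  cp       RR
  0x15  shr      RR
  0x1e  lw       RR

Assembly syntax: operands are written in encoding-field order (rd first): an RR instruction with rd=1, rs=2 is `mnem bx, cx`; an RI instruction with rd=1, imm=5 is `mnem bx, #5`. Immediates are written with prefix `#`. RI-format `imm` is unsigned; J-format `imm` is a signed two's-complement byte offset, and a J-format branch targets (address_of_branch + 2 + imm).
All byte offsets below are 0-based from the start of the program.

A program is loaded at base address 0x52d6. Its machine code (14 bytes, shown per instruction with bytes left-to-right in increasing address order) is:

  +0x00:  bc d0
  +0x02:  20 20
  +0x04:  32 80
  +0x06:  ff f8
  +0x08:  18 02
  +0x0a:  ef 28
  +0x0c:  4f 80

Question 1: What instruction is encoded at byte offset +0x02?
movi ax, #32

off 0x02: read 20 20 as big → 0x2020
  opcode bits[15:11]=0x4: movi/RI
  [10:7] rd=0 = ax
  [6:0] imm=32 = #32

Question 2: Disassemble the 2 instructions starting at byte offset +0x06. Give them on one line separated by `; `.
bne #-8; bl #2

@+06  big-endian(ff f8) = 0xfff8
  opcode bits[15:11]=0x1f: bne/J
  imm: (w>>0)&0x7ff=0x7f8 (s11→-8) → #-8
@+08  big-endian(18 02) = 0x1802
  opcode bits[15:11]=0x3: bl/J
  imm: (w>>0)&0x7ff=0x2 → #2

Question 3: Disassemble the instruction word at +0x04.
cmpi di, #0

+0x04: 32 80 ⇒ word 0x3280 (big)
  opcode bits[15:11]=0x6: cmpi/RI
  rd: (w>>7)&0xf=0x5 → di
  imm: (w>>0)&0x7f=0x0 → #0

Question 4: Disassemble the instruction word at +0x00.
+0x00: bc d0 ⇒ word 0xbcd0 (big)
  opcode bits[15:11]=0x17: xor/RR
  [10:7] rd=9 = r9
  [6:3] rs=10 = r10

xor r9, r10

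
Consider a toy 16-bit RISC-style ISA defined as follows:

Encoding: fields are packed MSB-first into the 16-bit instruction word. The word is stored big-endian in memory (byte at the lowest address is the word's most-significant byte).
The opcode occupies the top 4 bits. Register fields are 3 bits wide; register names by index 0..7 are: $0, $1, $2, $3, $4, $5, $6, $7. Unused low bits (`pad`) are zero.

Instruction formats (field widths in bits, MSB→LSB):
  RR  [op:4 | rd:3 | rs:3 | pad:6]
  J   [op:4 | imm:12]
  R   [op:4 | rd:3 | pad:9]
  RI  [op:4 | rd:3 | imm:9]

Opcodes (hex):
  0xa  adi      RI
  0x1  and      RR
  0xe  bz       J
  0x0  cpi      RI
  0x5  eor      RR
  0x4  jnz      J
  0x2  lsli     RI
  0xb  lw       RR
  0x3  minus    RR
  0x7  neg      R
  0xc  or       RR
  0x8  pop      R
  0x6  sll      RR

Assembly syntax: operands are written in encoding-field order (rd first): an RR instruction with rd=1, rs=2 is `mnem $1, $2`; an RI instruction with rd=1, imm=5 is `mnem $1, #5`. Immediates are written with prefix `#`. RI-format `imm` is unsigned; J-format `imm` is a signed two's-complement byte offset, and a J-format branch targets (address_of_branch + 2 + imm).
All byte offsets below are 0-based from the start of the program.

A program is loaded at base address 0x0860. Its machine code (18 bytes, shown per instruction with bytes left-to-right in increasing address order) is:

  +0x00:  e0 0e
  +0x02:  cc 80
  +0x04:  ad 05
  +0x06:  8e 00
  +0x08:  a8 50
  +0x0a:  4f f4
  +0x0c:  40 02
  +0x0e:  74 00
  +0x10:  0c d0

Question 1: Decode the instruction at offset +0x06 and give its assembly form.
pop $7

@+06  big-endian(8e 00) = 0x8e00
  top 4b → 0x8 → pop [R]
  [11:9] rd=7 = $7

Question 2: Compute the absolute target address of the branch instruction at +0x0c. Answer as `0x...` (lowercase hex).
off 0x0c: read 40 02 as big → 0x4002
  op=0x4002>>12=0x4 ⇒ jnz (J)
  imm: (w>>0)&0xfff=0x2 → #2
  target = base 0x0860 + off 0x0c + 2 + imm 2 = 0x0870

0x0870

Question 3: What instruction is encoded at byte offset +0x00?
@+00  big-endian(e0 0e) = 0xe00e
  op=0xe00e>>12=0xe ⇒ bz (J)
  imm: (w>>0)&0xfff=0xe → #14

bz #14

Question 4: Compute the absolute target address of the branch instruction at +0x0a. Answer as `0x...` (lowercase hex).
[0a] 4f f4 → 0x4ff4
  opcode bits[15:12]=0x4: jnz/J
  imm@[11:0]=0xff4 (s12→-12) ⇒ #-12
  target = base 0x0860 + off 0x0a + 2 + imm -12 = 0x0860

0x0860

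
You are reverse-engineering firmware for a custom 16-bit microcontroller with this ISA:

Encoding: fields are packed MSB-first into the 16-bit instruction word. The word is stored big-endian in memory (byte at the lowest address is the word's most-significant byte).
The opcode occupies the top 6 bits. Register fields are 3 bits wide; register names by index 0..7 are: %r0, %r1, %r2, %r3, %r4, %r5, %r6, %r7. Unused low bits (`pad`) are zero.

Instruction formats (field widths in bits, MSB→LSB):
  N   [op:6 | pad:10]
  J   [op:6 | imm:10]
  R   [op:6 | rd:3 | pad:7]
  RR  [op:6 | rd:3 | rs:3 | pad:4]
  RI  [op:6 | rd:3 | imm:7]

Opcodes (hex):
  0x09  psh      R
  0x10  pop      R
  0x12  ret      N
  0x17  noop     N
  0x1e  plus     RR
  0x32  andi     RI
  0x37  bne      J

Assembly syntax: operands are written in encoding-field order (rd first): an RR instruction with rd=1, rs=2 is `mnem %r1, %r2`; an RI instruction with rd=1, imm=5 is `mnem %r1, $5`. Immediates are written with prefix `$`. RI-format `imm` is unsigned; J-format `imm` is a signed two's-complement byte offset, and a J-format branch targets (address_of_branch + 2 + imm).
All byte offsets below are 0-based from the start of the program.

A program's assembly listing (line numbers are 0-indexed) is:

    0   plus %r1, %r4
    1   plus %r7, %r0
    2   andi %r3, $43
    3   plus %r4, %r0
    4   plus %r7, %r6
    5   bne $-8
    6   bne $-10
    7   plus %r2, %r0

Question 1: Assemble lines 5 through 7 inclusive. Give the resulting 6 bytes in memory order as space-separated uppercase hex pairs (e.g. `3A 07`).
DF F8 DF F6 79 00

5. bne fields op=0x37:6|imm=-8:10 → word dff8h → df f8
6. bne fields op=0x37:6|imm=-10:10 → word dff6h → df f6
7. plus fields op=0x1e:6|rd=2:3|rs=0:3|pad=0:4 → word 7900h → 79 00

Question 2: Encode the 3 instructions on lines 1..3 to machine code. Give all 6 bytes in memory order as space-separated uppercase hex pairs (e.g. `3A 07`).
1. plus fields op=0x1e:6|rd=7:3|rs=0:3|pad=0:4 → word 7b80h → 7b 80
2. andi fields op=0x32:6|rd=3:3|imm=43:7 → word c9abh → c9 ab
3. plus fields op=0x1e:6|rd=4:3|rs=0:3|pad=0:4 → word 7a00h → 7a 00

7B 80 C9 AB 7A 00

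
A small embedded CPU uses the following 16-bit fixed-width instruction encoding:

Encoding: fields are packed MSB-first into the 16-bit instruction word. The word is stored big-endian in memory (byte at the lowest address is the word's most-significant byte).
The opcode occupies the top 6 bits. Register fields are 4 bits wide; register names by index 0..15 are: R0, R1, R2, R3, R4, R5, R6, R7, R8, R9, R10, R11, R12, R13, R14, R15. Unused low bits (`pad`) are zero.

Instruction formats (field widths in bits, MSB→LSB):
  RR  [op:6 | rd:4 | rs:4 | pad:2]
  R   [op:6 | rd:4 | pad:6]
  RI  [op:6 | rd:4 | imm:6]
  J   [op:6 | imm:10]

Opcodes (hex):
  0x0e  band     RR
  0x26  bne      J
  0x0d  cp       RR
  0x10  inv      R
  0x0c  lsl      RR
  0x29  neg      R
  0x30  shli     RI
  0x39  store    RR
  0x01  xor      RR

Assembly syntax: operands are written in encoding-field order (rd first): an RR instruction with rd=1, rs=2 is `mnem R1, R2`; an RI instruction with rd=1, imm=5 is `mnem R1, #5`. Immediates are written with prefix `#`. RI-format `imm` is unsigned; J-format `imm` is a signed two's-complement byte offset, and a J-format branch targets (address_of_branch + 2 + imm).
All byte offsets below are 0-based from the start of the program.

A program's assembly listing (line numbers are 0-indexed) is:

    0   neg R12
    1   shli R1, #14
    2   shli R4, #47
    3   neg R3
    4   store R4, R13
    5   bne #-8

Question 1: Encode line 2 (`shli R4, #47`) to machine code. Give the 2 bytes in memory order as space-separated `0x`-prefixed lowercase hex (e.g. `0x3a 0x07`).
0xc1 0x2f

line 2 (shli): pack op=0x30:6|rd=4:4|imm=47:6 = 0xc12f; big→ c1 2f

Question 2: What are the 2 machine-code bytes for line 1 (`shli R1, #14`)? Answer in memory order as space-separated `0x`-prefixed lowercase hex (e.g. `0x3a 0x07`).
1. shli fields op=0x30:6|rd=1:4|imm=14:6 → word c04eh → c0 4e

0xc0 0x4e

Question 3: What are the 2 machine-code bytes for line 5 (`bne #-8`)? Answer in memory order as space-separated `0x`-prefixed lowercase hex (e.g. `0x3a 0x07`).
L5: bne op=0x26:6|imm=-8:10 ⇒ 0x9bf8 ⇒ big 9b f8

0x9b 0xf8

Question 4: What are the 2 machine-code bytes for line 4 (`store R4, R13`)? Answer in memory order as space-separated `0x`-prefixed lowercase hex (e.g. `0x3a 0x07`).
line 4 (store): pack op=0x39:6|rd=4:4|rs=13:4|pad=0:2 = 0xe534; big→ e5 34

0xe5 0x34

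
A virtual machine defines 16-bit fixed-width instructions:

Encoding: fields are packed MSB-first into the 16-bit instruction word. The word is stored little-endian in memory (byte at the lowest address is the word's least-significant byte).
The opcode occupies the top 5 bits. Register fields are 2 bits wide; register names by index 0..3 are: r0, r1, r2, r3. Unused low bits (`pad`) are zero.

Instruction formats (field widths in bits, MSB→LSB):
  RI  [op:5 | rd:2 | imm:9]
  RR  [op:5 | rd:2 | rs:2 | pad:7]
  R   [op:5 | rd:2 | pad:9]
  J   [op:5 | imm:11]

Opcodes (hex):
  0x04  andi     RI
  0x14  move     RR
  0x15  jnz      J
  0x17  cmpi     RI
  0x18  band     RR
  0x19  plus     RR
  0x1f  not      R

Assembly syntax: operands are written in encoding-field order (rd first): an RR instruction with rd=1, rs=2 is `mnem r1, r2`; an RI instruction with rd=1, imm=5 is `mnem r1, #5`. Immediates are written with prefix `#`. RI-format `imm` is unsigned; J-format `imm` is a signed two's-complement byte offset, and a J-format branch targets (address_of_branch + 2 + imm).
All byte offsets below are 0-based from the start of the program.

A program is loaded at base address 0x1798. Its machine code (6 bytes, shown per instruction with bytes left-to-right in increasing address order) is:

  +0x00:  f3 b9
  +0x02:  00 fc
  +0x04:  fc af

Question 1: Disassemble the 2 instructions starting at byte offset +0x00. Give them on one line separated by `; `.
cmpi r0, #499; not r2

off 0x00: read f3 b9 as little → 0xb9f3
  op=0xb9f3>>11=0x17 ⇒ cmpi (RI)
  rd: (w>>9)&0x3=0x0 → r0
  imm: (w>>0)&0x1ff=0x1f3 → #499
off 0x02: read 00 fc as little → 0xfc00
  op=0xfc00>>11=0x1f ⇒ not (R)
  rd: (w>>9)&0x3=0x2 → r2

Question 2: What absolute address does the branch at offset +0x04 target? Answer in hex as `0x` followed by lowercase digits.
+0x04: fc af ⇒ word 0xaffc (little)
  top 5b → 0x15 → jnz [J]
  [10:0] imm=2044 (s11→-4) = #-4
  target = base 0x1798 + off 0x04 + 2 + imm -4 = 0x179a

0x179a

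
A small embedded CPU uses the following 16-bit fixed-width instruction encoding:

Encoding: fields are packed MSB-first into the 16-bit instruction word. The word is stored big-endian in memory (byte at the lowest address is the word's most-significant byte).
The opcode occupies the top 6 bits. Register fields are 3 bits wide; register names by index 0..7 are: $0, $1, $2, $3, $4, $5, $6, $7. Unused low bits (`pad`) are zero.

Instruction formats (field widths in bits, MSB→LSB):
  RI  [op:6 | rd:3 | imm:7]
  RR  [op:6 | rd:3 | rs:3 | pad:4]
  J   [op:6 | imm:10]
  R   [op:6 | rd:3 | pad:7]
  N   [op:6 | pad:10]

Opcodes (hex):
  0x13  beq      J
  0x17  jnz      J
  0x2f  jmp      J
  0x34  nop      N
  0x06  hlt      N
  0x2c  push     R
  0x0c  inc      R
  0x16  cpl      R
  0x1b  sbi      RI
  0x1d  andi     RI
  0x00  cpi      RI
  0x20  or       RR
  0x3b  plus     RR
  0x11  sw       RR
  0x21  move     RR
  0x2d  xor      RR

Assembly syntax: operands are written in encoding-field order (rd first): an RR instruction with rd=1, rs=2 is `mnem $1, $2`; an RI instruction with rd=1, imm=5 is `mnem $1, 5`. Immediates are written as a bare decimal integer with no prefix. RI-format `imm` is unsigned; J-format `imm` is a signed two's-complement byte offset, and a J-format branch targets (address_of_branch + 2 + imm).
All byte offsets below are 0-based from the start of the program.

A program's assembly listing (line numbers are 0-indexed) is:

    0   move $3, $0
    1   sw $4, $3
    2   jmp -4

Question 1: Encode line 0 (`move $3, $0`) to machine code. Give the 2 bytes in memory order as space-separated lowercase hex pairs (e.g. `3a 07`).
L0: move op=0x21:6|rd=3:3|rs=0:3|pad=0:4 ⇒ 0x8580 ⇒ big 85 80

85 80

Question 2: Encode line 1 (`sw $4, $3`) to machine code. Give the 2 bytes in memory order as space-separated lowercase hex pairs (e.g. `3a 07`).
line 1 (sw): pack op=0x11:6|rd=4:3|rs=3:3|pad=0:4 = 0x4630; big→ 46 30

46 30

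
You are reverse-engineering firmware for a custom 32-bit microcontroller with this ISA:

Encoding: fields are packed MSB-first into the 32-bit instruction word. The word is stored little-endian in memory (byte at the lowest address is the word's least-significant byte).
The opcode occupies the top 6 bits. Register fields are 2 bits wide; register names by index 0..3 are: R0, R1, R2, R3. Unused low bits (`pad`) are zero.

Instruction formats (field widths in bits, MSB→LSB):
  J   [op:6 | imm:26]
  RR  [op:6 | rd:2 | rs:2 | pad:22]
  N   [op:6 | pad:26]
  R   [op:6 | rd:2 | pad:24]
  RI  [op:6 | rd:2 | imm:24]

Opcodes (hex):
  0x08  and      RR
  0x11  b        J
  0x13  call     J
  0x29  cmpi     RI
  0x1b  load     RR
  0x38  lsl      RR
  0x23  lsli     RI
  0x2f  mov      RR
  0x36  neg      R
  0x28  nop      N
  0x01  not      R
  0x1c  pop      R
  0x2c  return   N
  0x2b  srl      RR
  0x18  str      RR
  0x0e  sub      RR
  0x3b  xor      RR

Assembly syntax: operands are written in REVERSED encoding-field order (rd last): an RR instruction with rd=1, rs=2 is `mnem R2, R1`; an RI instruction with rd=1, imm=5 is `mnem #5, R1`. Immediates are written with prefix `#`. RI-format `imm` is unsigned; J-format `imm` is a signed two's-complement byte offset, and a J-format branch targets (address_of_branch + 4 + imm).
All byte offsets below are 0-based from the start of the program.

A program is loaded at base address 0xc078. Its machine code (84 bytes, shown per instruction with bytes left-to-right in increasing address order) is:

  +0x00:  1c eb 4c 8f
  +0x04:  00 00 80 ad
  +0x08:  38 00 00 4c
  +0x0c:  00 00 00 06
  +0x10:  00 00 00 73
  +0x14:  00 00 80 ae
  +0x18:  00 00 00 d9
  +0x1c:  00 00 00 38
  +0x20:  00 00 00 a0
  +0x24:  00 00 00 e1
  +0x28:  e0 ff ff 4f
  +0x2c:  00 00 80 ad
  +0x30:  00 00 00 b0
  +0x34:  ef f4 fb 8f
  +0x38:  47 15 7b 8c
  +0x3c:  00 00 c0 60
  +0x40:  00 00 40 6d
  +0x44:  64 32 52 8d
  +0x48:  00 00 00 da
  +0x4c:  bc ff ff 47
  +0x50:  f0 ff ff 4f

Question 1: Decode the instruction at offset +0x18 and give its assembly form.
[18] 00 00 00 d9 → 0xd9000000
  opcode bits[31:26]=0x36: neg/R
  rd@[25:24]=0x1 ⇒ R1

neg R1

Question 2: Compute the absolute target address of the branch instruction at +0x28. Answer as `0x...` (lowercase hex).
@+28  little-endian(e0 ff ff 4f) = 0x4fffffe0
  top 6b → 0x13 → call [J]
  imm@[25:0]=0x3ffffe0 (s26→-32) ⇒ #-32
  target = base 0xc078 + off 0x28 + 4 + imm -32 = 0xc084

0xc084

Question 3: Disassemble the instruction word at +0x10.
pop R3

+0x10: 00 00 00 73 ⇒ word 0x73000000 (little)
  opcode bits[31:26]=0x1c: pop/R
  rd: (w>>24)&0x3=0x3 → R3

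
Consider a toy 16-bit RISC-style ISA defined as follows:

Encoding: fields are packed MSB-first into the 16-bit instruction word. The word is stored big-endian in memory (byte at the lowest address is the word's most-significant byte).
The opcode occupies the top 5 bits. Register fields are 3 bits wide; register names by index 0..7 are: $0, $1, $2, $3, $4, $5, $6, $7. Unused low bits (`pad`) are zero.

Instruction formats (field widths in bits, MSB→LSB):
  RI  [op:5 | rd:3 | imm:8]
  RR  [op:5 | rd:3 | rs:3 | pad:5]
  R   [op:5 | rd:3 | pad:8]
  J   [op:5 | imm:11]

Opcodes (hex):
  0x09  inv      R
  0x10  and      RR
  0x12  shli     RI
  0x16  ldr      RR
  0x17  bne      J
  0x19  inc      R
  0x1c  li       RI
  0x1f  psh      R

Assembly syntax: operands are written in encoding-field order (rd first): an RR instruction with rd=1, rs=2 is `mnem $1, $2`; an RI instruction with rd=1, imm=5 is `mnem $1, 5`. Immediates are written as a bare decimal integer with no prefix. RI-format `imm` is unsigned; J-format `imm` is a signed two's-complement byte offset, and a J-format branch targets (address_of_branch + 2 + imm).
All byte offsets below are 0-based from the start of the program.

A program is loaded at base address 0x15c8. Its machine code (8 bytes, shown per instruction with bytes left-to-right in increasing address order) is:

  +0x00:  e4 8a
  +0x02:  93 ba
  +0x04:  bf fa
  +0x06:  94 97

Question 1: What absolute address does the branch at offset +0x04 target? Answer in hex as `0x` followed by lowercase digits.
off 0x04: read bf fa as big → 0xbffa
  op=0xbffa>>11=0x17 ⇒ bne (J)
  [10:0] imm=2042 (s11→-6) = -6
  target = base 0x15c8 + off 0x04 + 2 + imm -6 = 0x15c8

0x15c8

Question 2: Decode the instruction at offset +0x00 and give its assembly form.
li $4, 138

+0x00: e4 8a ⇒ word 0xe48a (big)
  op=0xe48a>>11=0x1c ⇒ li (RI)
  [10:8] rd=4 = $4
  [7:0] imm=138 = 138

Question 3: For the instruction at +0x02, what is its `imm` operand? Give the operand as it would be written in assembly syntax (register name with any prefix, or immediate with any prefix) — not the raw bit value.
[02] 93 ba → 0x93ba
  op=0x93ba>>11=0x12 ⇒ shli (RI)
  rd: (w>>8)&0x7=0x3 → $3
  imm: (w>>0)&0xff=0xba → 186

186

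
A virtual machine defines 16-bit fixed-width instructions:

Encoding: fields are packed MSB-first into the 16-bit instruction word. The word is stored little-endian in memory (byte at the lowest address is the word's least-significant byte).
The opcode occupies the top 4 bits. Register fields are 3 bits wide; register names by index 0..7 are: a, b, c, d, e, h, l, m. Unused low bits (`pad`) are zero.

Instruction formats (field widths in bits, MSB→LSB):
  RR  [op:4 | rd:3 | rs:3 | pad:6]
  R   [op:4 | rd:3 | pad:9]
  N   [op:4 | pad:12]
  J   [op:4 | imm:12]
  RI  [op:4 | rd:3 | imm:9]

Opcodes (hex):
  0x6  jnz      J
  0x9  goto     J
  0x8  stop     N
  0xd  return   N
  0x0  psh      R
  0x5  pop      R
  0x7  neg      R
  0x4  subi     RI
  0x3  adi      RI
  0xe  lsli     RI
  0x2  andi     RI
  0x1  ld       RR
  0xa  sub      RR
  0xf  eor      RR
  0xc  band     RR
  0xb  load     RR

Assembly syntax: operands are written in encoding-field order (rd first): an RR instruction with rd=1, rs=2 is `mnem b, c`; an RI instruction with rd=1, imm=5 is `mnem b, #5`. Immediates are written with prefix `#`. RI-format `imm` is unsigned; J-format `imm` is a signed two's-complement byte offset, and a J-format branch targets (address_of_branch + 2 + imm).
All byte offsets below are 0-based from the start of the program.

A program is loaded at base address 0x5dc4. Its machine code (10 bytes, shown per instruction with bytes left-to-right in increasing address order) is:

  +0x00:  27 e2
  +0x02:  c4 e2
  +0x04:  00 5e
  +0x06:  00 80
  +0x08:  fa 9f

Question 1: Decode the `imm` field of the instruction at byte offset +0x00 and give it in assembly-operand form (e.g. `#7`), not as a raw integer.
#39

off 0x00: read 27 e2 as little → 0xe227
  op=0xe227>>12=0xe ⇒ lsli (RI)
  [11:9] rd=1 = b
  [8:0] imm=39 = #39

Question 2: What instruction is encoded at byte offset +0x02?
off 0x02: read c4 e2 as little → 0xe2c4
  op=0xe2c4>>12=0xe ⇒ lsli (RI)
  rd: (w>>9)&0x7=0x1 → b
  imm: (w>>0)&0x1ff=0xc4 → #196

lsli b, #196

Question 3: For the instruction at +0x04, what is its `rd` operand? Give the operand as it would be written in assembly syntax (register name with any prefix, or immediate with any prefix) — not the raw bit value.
off 0x04: read 00 5e as little → 0x5e00
  op=0x5e00>>12=0x5 ⇒ pop (R)
  rd: (w>>9)&0x7=0x7 → m

m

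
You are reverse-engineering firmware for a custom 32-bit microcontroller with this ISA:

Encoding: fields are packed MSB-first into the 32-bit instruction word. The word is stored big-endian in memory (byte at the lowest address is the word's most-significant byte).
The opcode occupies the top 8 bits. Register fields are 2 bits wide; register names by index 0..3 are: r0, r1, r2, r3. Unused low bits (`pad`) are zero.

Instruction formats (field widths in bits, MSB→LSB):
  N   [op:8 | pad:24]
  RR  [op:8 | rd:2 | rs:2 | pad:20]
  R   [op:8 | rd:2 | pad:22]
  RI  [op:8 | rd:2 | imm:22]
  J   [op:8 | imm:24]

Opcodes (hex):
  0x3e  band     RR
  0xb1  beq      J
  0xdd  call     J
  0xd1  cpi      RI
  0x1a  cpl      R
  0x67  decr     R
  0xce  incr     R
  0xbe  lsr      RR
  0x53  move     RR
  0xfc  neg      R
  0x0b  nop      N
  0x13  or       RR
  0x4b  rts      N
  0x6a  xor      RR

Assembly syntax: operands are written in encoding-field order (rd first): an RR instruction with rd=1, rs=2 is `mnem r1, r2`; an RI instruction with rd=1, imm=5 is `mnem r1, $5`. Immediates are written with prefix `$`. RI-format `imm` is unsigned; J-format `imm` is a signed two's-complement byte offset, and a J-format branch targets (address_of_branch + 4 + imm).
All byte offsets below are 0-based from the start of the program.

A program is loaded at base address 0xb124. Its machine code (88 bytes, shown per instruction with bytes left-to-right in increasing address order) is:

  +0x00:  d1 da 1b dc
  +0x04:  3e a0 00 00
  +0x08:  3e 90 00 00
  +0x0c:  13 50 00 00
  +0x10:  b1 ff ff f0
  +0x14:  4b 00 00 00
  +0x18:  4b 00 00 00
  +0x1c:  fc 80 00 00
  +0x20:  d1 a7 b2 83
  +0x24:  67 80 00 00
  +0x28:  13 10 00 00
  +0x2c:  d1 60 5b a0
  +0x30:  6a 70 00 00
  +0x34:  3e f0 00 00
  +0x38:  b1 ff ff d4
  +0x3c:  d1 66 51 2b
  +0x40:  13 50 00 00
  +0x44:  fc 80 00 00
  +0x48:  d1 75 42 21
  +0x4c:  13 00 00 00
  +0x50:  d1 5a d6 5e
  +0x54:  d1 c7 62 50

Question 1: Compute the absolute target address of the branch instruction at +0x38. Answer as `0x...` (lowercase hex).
@+38  big-endian(b1 ff ff d4) = 0xb1ffffd4
  op=0xb1ffffd4>>24=0xb1 ⇒ beq (J)
  [23:0] imm=16777172 (s24→-44) = $-44
  target = base 0xb124 + off 0x38 + 4 + imm -44 = 0xb134

0xb134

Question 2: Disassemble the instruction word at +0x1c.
neg r2

off 0x1c: read fc 80 00 00 as big → 0xfc800000
  top 8b → 0xfc → neg [R]
  rd@[23:22]=0x2 ⇒ r2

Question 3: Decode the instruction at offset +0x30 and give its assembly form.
[30] 6a 70 00 00 → 0x6a700000
  op=0x6a700000>>24=0x6a ⇒ xor (RR)
  [23:22] rd=1 = r1
  [21:20] rs=3 = r3

xor r1, r3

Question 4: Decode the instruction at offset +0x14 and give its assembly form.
[14] 4b 00 00 00 → 0x4b000000
  op=0x4b000000>>24=0x4b ⇒ rts (N)

rts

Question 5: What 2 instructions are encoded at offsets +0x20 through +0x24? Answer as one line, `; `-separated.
+0x20: d1 a7 b2 83 ⇒ word 0xd1a7b283 (big)
  op=0xd1a7b283>>24=0xd1 ⇒ cpi (RI)
  [23:22] rd=2 = r2
  [21:0] imm=2601603 = $2601603
+0x24: 67 80 00 00 ⇒ word 0x67800000 (big)
  op=0x67800000>>24=0x67 ⇒ decr (R)
  [23:22] rd=2 = r2

cpi r2, $2601603; decr r2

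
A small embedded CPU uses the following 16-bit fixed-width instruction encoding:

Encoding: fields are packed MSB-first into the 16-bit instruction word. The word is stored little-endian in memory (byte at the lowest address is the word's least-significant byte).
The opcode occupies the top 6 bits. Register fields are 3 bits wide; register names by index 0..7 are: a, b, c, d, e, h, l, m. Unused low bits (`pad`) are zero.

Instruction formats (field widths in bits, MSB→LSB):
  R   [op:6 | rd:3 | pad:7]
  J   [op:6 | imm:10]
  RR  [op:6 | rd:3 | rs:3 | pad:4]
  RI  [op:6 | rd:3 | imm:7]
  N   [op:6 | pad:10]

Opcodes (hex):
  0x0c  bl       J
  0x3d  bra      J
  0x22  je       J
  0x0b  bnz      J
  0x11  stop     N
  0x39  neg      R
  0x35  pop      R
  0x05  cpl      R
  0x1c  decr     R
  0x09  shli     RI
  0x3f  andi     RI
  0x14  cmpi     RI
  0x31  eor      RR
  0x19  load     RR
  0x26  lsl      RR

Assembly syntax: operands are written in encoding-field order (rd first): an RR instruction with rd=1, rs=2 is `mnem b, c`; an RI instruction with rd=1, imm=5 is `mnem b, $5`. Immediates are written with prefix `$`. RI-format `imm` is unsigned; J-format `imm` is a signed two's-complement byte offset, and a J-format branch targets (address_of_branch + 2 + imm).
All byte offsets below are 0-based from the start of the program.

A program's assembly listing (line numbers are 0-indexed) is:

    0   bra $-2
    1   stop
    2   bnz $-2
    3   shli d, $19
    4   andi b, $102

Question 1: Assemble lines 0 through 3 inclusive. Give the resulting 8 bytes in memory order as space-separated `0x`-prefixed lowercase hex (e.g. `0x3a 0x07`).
0xfe 0xf7 0x00 0x44 0xfe 0x2f 0x93 0x25

L0: bra op=0x3d:6|imm=-2:10 ⇒ 0xf7fe ⇒ little fe f7
L1: stop op=0x11:6|pad=0:10 ⇒ 0x4400 ⇒ little 00 44
L2: bnz op=0xb:6|imm=-2:10 ⇒ 0x2ffe ⇒ little fe 2f
L3: shli op=0x9:6|rd=3:3|imm=19:7 ⇒ 0x2593 ⇒ little 93 25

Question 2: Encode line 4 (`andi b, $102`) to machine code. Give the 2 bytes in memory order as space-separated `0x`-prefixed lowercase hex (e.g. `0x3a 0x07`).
4. andi fields op=0x3f:6|rd=1:3|imm=102:7 → word fce6h → e6 fc

0xe6 0xfc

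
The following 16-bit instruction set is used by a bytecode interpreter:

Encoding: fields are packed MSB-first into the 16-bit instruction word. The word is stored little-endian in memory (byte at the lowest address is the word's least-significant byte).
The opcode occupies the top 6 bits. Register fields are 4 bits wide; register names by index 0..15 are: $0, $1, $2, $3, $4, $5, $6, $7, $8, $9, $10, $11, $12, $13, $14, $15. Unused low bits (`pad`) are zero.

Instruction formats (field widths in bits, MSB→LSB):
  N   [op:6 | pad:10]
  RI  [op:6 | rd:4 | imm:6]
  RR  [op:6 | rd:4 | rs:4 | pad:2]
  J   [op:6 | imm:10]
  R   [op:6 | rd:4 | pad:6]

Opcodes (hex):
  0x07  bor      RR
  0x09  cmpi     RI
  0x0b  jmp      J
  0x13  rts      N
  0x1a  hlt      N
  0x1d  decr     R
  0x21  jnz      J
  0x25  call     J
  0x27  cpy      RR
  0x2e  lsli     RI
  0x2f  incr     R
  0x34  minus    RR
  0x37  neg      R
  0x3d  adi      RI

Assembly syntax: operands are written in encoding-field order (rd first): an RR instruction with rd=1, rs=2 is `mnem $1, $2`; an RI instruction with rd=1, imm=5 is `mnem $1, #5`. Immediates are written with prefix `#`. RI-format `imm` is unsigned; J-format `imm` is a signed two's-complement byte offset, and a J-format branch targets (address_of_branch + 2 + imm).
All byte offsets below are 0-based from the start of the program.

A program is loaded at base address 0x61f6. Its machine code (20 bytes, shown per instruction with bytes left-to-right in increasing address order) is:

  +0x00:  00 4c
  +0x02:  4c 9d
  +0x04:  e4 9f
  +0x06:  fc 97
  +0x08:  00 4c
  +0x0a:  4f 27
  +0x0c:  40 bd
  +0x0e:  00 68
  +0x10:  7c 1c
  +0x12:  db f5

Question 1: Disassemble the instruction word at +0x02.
cpy $5, $3

+0x02: 4c 9d ⇒ word 0x9d4c (little)
  op=0x9d4c>>10=0x27 ⇒ cpy (RR)
  rd@[9:6]=0x5 ⇒ $5
  rs@[5:2]=0x3 ⇒ $3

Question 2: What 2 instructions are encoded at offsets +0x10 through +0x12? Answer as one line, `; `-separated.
off 0x10: read 7c 1c as little → 0x1c7c
  opcode bits[15:10]=0x7: bor/RR
  rd@[9:6]=0x1 ⇒ $1
  rs@[5:2]=0xf ⇒ $15
off 0x12: read db f5 as little → 0xf5db
  opcode bits[15:10]=0x3d: adi/RI
  rd@[9:6]=0x7 ⇒ $7
  imm@[5:0]=0x1b ⇒ #27

bor $1, $15; adi $7, #27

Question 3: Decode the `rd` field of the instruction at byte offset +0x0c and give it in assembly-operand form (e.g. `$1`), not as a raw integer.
[0c] 40 bd → 0xbd40
  op=0xbd40>>10=0x2f ⇒ incr (R)
  [9:6] rd=5 = $5

$5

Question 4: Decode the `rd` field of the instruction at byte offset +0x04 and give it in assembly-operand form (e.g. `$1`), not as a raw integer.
$15

off 0x04: read e4 9f as little → 0x9fe4
  opcode bits[15:10]=0x27: cpy/RR
  rd: (w>>6)&0xf=0xf → $15
  rs: (w>>2)&0xf=0x9 → $9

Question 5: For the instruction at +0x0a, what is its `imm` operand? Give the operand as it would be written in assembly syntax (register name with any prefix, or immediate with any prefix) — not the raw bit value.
#15

+0x0a: 4f 27 ⇒ word 0x274f (little)
  top 6b → 0x9 → cmpi [RI]
  [9:6] rd=13 = $13
  [5:0] imm=15 = #15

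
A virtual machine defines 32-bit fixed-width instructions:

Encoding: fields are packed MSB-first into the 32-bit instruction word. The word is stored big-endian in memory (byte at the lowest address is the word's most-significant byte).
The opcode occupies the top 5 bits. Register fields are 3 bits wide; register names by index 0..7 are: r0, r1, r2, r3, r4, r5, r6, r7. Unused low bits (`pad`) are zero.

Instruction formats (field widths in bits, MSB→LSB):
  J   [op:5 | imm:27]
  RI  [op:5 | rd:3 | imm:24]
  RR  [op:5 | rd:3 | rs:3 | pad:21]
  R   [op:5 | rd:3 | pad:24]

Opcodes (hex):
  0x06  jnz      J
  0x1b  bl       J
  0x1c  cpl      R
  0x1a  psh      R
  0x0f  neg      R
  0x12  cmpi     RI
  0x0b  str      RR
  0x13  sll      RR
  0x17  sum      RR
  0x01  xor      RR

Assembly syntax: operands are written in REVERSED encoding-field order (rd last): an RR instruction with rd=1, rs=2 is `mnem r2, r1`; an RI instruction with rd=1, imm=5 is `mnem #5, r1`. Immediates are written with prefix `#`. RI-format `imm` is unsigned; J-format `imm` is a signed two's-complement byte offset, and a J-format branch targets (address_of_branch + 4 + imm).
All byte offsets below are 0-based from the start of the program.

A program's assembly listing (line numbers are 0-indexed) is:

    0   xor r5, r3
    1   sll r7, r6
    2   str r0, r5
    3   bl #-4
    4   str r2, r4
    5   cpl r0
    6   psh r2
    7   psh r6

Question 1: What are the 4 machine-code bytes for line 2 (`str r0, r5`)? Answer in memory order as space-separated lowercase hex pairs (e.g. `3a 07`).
L2: str op=0xb:5|rd=5:3|rs=0:3|pad=0:21 ⇒ 0x5d000000 ⇒ big 5d 00 00 00

5d 00 00 00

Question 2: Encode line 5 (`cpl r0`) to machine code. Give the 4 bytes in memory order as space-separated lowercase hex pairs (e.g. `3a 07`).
5. cpl fields op=0x1c:5|rd=0:3|pad=0:24 → word e0000000h → e0 00 00 00

e0 00 00 00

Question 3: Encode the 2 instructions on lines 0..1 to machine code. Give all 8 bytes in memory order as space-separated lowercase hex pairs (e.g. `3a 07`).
line 0 (xor): pack op=0x1:5|rd=3:3|rs=5:3|pad=0:21 = 0x0ba00000; big→ 0b a0 00 00
line 1 (sll): pack op=0x13:5|rd=6:3|rs=7:3|pad=0:21 = 0x9ee00000; big→ 9e e0 00 00

0b a0 00 00 9e e0 00 00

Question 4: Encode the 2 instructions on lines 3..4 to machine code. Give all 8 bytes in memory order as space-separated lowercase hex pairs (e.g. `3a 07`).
df ff ff fc 5c 40 00 00

L3: bl op=0x1b:5|imm=-4:27 ⇒ 0xdffffffc ⇒ big df ff ff fc
L4: str op=0xb:5|rd=4:3|rs=2:3|pad=0:21 ⇒ 0x5c400000 ⇒ big 5c 40 00 00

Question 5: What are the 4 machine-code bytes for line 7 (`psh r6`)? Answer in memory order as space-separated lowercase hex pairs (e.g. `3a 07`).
d6 00 00 00

7. psh fields op=0x1a:5|rd=6:3|pad=0:24 → word d6000000h → d6 00 00 00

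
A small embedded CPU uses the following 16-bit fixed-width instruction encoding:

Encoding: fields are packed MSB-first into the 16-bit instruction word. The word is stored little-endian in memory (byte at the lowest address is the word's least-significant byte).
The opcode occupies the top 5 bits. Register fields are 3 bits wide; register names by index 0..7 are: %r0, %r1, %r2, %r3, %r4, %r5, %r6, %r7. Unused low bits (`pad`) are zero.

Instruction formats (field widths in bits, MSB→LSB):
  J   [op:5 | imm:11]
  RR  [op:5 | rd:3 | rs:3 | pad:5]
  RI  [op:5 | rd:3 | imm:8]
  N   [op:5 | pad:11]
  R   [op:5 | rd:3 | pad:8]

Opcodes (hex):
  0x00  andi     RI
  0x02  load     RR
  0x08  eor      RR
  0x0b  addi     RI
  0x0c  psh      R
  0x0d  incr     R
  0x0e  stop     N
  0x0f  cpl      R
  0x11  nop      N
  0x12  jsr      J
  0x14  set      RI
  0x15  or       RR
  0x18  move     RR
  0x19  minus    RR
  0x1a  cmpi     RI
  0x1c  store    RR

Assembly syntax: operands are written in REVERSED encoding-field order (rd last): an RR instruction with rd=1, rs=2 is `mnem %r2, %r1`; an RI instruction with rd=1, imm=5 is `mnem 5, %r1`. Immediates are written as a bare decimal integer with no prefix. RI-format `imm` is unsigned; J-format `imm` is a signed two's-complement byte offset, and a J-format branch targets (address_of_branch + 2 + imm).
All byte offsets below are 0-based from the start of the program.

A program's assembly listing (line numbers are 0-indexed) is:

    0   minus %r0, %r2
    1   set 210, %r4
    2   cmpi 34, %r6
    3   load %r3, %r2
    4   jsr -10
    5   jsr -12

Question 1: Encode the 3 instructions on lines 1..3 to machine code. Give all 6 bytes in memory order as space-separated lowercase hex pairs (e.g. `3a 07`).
d2 a4 22 d6 60 12

L1: set op=0x14:5|rd=4:3|imm=210:8 ⇒ 0xa4d2 ⇒ little d2 a4
L2: cmpi op=0x1a:5|rd=6:3|imm=34:8 ⇒ 0xd622 ⇒ little 22 d6
L3: load op=0x2:5|rd=2:3|rs=3:3|pad=0:5 ⇒ 0x1260 ⇒ little 60 12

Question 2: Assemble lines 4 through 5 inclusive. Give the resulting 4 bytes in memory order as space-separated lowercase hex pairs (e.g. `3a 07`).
f6 97 f4 97

line 4 (jsr): pack op=0x12:5|imm=-10:11 = 0x97f6; little→ f6 97
line 5 (jsr): pack op=0x12:5|imm=-12:11 = 0x97f4; little→ f4 97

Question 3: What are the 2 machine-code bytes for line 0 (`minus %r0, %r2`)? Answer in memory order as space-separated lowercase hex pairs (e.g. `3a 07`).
00 ca

line 0 (minus): pack op=0x19:5|rd=2:3|rs=0:3|pad=0:5 = 0xca00; little→ 00 ca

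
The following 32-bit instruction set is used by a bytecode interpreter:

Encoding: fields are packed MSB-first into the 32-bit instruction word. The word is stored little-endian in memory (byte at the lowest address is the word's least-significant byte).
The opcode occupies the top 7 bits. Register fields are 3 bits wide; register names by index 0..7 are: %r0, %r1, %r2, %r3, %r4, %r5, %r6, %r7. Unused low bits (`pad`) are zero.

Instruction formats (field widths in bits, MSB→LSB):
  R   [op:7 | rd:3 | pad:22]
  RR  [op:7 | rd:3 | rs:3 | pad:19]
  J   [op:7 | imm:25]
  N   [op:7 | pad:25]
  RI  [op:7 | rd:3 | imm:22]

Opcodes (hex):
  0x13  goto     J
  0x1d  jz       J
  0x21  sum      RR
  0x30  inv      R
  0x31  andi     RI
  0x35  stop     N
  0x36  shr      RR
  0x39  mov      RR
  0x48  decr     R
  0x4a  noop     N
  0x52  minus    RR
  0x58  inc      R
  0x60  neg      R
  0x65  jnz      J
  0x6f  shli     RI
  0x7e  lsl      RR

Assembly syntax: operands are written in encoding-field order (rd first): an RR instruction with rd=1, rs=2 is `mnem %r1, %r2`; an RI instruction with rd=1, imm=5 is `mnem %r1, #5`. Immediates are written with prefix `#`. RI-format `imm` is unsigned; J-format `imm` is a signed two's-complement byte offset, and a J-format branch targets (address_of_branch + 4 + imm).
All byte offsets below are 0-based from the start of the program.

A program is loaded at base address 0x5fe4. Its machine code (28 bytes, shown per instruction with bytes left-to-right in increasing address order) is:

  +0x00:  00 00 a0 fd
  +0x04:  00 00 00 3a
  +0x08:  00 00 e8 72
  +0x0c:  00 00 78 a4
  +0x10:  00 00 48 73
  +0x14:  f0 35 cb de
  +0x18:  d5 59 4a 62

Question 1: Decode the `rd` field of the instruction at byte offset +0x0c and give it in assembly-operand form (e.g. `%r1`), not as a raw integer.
@+0c  little-endian(00 00 78 a4) = 0xa4780000
  top 7b → 0x52 → minus [RR]
  rd@[24:22]=0x1 ⇒ %r1
  rs@[21:19]=0x7 ⇒ %r7

%r1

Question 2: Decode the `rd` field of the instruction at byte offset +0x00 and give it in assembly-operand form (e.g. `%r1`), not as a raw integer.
%r6

+0x00: 00 00 a0 fd ⇒ word 0xfda00000 (little)
  opcode bits[31:25]=0x7e: lsl/RR
  [24:22] rd=6 = %r6
  [21:19] rs=4 = %r4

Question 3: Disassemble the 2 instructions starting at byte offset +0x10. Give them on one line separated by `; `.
mov %r5, %r1; shli %r3, #734704

+0x10: 00 00 48 73 ⇒ word 0x73480000 (little)
  op=0x73480000>>25=0x39 ⇒ mov (RR)
  rd@[24:22]=0x5 ⇒ %r5
  rs@[21:19]=0x1 ⇒ %r1
+0x14: f0 35 cb de ⇒ word 0xdecb35f0 (little)
  op=0xdecb35f0>>25=0x6f ⇒ shli (RI)
  rd@[24:22]=0x3 ⇒ %r3
  imm@[21:0]=0xb35f0 ⇒ #734704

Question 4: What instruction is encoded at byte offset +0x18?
[18] d5 59 4a 62 → 0x624a59d5
  top 7b → 0x31 → andi [RI]
  [24:22] rd=1 = %r1
  [21:0] imm=678357 = #678357

andi %r1, #678357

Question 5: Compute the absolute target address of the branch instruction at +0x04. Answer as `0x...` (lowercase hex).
0x5fec

[04] 00 00 00 3a → 0x3a000000
  top 7b → 0x1d → jz [J]
  imm@[24:0]=0x0 ⇒ #0
  target = base 0x5fe4 + off 0x04 + 4 + imm 0 = 0x5fec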